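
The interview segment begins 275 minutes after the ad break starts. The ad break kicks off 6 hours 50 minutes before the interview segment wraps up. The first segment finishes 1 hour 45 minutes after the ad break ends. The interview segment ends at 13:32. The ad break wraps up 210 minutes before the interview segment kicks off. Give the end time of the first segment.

09:32

The ad break starts at 13:32 − 410 min = 06:42.
The interview segment starts at 06:42 + 275 min = 11:17.
The ad break ends at 11:17 − 210 min = 07:47.
The first segment ends at 07:47 + 105 min = 09:32.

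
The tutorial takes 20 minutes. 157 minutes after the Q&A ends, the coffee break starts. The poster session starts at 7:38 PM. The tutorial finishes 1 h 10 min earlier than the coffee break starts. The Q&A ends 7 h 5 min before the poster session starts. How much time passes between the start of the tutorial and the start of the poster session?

The Q&A ends at 7:38 PM − 425 min = 12:33 PM.
The coffee break starts at 12:33 PM + 157 min = 3:10 PM.
The tutorial ends at 3:10 PM − 70 min = 2:00 PM.
The tutorial starts at 2:00 PM − 20 min = 1:40 PM.
From 1:40 PM to 7:38 PM is 5 hours 58 minutes.

5 hours 58 minutes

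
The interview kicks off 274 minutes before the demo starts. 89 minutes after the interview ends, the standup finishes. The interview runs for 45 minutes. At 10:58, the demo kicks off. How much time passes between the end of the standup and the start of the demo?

The interview starts at 10:58 − 274 min = 06:24.
The interview ends at 06:24 + 45 min = 07:09.
The standup ends at 07:09 + 89 min = 08:38.
From 08:38 to 10:58 is 2 h 20 min.

2 h 20 min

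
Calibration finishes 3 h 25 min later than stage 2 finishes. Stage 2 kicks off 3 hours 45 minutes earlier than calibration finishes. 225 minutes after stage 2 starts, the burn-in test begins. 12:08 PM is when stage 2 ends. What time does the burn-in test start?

3:33 PM

Calibration ends at 12:08 PM + 205 min = 3:33 PM.
Stage 2 starts at 3:33 PM − 225 min = 11:48 AM.
The burn-in test starts at 11:48 AM + 225 min = 3:33 PM.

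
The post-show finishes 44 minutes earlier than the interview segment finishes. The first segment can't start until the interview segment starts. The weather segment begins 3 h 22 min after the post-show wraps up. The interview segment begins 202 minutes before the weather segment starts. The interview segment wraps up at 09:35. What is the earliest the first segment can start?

08:51

The post-show ends at 09:35 − 44 min = 08:51.
The weather segment starts at 08:51 + 202 min = 12:13.
The interview segment starts at 12:13 − 202 min = 08:51.
The first segment is bounded by the interview segment, so the earliest it can start is 08:51.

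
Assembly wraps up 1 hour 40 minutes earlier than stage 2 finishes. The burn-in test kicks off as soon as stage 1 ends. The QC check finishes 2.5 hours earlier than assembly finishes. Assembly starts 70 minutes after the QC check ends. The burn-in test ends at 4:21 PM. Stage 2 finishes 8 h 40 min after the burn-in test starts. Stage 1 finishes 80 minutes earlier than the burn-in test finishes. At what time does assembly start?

8:41 PM

Stage 1 ends at 4:21 PM − 80 min = 3:01 PM.
So the burn-in test starts at 3:01 PM.
Stage 2 ends at 3:01 PM + 520 min = 11:41 PM.
Assembly ends at 11:41 PM − 100 min = 10:01 PM.
The QC check ends at 10:01 PM − 150 min = 7:31 PM.
Assembly starts at 7:31 PM + 70 min = 8:41 PM.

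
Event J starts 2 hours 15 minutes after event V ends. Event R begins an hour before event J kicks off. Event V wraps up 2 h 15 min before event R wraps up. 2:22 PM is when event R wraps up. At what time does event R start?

Event V ends at 2:22 PM − 135 min = 12:07 PM.
Event J starts at 12:07 PM + 135 min = 2:22 PM.
Event R starts at 2:22 PM − 60 min = 1:22 PM.

1:22 PM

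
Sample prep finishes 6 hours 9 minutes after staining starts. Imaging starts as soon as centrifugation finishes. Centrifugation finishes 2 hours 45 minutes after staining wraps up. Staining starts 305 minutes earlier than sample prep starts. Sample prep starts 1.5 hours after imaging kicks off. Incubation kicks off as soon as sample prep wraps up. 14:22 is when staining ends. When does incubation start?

Centrifugation ends at 14:22 + 165 min = 17:07.
So imaging starts at 17:07.
Sample prep starts at 17:07 + 90 min = 18:37.
Staining starts at 18:37 − 305 min = 13:32.
Sample prep ends at 13:32 + 369 min = 19:41.
So incubation starts at 19:41.

19:41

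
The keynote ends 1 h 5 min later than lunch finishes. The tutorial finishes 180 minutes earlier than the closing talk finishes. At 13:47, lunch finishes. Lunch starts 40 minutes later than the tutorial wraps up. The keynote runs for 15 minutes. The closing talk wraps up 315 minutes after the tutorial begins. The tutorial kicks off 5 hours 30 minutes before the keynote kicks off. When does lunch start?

12:02

The keynote ends at 13:47 + 65 min = 14:52.
The keynote starts at 14:52 − 15 min = 14:37.
The tutorial starts at 14:37 − 330 min = 09:07.
The closing talk ends at 09:07 + 315 min = 14:22.
The tutorial ends at 14:22 − 180 min = 11:22.
Lunch starts at 11:22 + 40 min = 12:02.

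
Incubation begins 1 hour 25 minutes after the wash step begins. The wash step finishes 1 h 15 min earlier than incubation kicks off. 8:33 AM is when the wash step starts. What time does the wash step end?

8:43 AM

Incubation starts at 8:33 AM + 85 min = 9:58 AM.
The wash step ends at 9:58 AM − 75 min = 8:43 AM.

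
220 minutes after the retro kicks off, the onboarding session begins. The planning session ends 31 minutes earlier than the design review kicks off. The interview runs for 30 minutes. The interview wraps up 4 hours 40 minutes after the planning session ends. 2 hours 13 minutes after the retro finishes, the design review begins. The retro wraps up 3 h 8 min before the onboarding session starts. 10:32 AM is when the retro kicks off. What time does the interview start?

The onboarding session starts at 10:32 AM + 220 min = 2:12 PM.
The retro ends at 2:12 PM − 188 min = 11:04 AM.
The design review starts at 11:04 AM + 133 min = 1:17 PM.
The planning session ends at 1:17 PM − 31 min = 12:46 PM.
The interview ends at 12:46 PM + 280 min = 5:26 PM.
The interview starts at 5:26 PM − 30 min = 4:56 PM.

4:56 PM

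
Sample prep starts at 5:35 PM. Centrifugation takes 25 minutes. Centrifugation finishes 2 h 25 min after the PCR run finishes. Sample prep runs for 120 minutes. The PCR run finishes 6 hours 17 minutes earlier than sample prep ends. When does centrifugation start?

Sample prep ends at 5:35 PM + 120 min = 7:35 PM.
The PCR run ends at 7:35 PM − 377 min = 1:18 PM.
Centrifugation ends at 1:18 PM + 145 min = 3:43 PM.
Centrifugation starts at 3:43 PM − 25 min = 3:18 PM.

3:18 PM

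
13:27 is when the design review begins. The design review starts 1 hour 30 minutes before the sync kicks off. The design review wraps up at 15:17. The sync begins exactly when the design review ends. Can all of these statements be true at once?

The sync starts at 15:17.
The design review starts at 15:17 − 90 min = 13:47.
But the design review is also said to start at 13:27 — a 20-minute conflict.

No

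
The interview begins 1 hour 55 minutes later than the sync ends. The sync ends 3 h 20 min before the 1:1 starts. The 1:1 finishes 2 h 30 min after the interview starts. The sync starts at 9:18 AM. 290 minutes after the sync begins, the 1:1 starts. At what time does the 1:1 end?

The 1:1 starts at 9:18 AM + 290 min = 2:08 PM.
The sync ends at 2:08 PM − 200 min = 10:48 AM.
The interview starts at 10:48 AM + 115 min = 12:43 PM.
The 1:1 ends at 12:43 PM + 150 min = 3:13 PM.

3:13 PM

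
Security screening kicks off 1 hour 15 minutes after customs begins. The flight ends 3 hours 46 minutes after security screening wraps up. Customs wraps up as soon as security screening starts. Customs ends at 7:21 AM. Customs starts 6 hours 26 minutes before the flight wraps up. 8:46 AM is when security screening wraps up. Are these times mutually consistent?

Yes

The flight ends at 8:46 AM + 226 min = 12:32 PM.
Customs starts at 12:32 PM − 386 min = 6:06 AM.
Security screening starts at 6:06 AM + 75 min = 7:21 AM.
So customs ends at 7:21 AM.
That matches the stated 7:21 AM, so the schedule is consistent.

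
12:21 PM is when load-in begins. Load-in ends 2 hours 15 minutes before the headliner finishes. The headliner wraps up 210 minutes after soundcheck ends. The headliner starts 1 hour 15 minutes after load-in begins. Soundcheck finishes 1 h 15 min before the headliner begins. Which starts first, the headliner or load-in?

load-in

The headliner starts at 12:21 PM + 75 min = 1:36 PM.
The headliner starts at 1:36 PM and load-in starts at 12:21 PM, so load-in is first.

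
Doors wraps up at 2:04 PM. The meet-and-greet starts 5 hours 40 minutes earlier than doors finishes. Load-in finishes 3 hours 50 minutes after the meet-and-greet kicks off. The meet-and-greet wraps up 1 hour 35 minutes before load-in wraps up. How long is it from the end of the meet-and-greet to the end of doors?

205 minutes

The meet-and-greet starts at 2:04 PM − 340 min = 8:24 AM.
Load-in ends at 8:24 AM + 230 min = 12:14 PM.
The meet-and-greet ends at 12:14 PM − 95 min = 10:39 AM.
From 10:39 AM to 2:04 PM is 205 minutes.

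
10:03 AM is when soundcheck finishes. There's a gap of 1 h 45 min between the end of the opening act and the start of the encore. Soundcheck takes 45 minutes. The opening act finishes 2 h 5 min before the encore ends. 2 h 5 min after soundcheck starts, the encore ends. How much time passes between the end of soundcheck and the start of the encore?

1 hour

Soundcheck starts at 10:03 AM − 45 min = 9:18 AM.
The encore ends at 9:18 AM + 125 min = 11:23 AM.
The opening act ends at 11:23 AM − 125 min = 9:18 AM.
The encore starts at 9:18 AM + 105 min = 11:03 AM.
From 10:03 AM to 11:03 AM is 1 hour.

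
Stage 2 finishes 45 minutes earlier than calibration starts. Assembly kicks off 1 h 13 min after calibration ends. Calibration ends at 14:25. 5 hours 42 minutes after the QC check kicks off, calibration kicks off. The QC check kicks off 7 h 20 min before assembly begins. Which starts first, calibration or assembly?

Assembly starts at 14:25 + 73 min = 15:38.
The QC check starts at 15:38 − 440 min = 08:18.
Calibration starts at 08:18 + 342 min = 14:00.
Calibration starts at 14:00 and assembly starts at 15:38, so calibration is first.

calibration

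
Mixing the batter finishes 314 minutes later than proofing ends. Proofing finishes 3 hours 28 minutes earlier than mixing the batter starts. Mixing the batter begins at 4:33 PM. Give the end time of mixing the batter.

6:19 PM

Proofing ends at 4:33 PM − 208 min = 1:05 PM.
Mixing the batter ends at 1:05 PM + 314 min = 6:19 PM.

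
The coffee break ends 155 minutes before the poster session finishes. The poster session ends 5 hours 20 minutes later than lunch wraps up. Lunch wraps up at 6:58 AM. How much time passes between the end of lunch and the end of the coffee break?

165 minutes

The poster session ends at 6:58 AM + 320 min = 12:18 PM.
The coffee break ends at 12:18 PM − 155 min = 9:43 AM.
From 6:58 AM to 9:43 AM is 165 minutes.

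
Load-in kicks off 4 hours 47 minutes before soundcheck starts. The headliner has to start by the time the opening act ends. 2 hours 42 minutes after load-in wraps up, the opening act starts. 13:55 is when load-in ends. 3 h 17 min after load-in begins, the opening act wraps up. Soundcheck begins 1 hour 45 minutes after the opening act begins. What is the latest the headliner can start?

16:52

The opening act starts at 13:55 + 162 min = 16:37.
Soundcheck starts at 16:37 + 105 min = 18:22.
Load-in starts at 18:22 − 287 min = 13:35.
The opening act ends at 13:35 + 197 min = 16:52.
The headliner is bounded by the opening act, so the latest it can start is 16:52.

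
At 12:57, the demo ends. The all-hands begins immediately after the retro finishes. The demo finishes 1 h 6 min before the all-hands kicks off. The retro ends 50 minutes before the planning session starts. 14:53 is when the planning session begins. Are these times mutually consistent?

Yes

The retro ends at 14:53 − 50 min = 14:03.
So the all-hands starts at 14:03.
The demo ends at 14:03 − 66 min = 12:57.
That matches the stated 12:57, so the schedule is consistent.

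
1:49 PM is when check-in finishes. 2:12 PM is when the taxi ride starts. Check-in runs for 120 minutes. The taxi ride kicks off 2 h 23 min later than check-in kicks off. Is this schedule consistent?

Check-in starts at 1:49 PM − 120 min = 11:49 AM.
The taxi ride starts at 11:49 AM + 143 min = 2:12 PM.
That matches the stated 2:12 PM, so the schedule is consistent.

Yes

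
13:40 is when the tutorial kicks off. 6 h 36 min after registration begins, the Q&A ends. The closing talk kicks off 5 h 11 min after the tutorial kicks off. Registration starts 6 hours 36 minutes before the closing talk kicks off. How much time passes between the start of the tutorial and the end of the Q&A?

311 minutes

The closing talk starts at 13:40 + 311 min = 18:51.
Registration starts at 18:51 − 396 min = 12:15.
The Q&A ends at 12:15 + 396 min = 18:51.
From 13:40 to 18:51 is 311 minutes.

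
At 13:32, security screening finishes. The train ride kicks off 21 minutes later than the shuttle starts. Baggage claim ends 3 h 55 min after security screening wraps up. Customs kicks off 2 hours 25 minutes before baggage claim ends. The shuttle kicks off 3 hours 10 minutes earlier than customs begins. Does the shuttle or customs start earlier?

the shuttle

Baggage claim ends at 13:32 + 235 min = 17:27.
Customs starts at 17:27 − 145 min = 15:02.
The shuttle starts at 15:02 − 190 min = 11:52.
The shuttle starts at 11:52 and customs starts at 15:02, so the shuttle is first.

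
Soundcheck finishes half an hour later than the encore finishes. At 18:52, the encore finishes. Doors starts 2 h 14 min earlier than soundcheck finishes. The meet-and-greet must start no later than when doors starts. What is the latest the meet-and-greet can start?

17:08

Soundcheck ends at 18:52 + 30 min = 19:22.
Doors starts at 19:22 − 134 min = 17:08.
The meet-and-greet is bounded by doors, so the latest it can start is 17:08.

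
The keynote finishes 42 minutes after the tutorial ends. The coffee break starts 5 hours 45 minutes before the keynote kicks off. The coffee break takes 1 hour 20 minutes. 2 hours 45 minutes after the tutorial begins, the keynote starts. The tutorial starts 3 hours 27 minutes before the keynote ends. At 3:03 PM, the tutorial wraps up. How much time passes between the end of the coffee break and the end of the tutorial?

The keynote ends at 3:03 PM + 42 min = 3:45 PM.
The tutorial starts at 3:45 PM − 207 min = 12:18 PM.
The keynote starts at 12:18 PM + 165 min = 3:03 PM.
The coffee break starts at 3:03 PM − 345 min = 9:18 AM.
The coffee break ends at 9:18 AM + 80 min = 10:38 AM.
From 10:38 AM to 3:03 PM is 4 h 25 min.

4 h 25 min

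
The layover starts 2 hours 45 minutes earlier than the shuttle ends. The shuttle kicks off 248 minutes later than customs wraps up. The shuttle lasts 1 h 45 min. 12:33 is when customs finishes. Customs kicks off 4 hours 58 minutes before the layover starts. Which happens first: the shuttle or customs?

customs

The shuttle starts at 12:33 + 248 min = 16:41.
The shuttle ends at 16:41 + 105 min = 18:26.
The layover starts at 18:26 − 165 min = 15:41.
Customs starts at 15:41 − 298 min = 10:43.
The shuttle starts at 16:41 and customs starts at 10:43, so customs is first.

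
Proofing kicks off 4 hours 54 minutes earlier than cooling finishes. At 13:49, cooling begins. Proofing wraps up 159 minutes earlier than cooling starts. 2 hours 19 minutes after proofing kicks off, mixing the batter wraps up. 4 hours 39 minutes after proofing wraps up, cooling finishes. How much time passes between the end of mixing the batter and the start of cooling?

35 minutes

Proofing ends at 13:49 − 159 min = 11:10.
Cooling ends at 11:10 + 279 min = 15:49.
Proofing starts at 15:49 − 294 min = 10:55.
Mixing the batter ends at 10:55 + 139 min = 13:14.
From 13:14 to 13:49 is 35 minutes.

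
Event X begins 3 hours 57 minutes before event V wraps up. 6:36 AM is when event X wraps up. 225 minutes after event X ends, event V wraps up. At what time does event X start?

6:24 AM

Event V ends at 6:36 AM + 225 min = 10:21 AM.
Event X starts at 10:21 AM − 237 min = 6:24 AM.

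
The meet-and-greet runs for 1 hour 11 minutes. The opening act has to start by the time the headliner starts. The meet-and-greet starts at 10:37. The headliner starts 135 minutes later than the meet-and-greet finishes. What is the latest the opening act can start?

14:03

The meet-and-greet ends at 10:37 + 71 min = 11:48.
The headliner starts at 11:48 + 135 min = 14:03.
The opening act is bounded by the headliner, so the latest it can start is 14:03.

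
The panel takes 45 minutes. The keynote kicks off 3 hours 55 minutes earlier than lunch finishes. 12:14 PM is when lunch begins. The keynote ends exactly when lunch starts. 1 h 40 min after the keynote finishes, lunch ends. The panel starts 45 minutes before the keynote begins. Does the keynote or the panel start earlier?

the panel

The keynote ends at 12:14 PM.
Lunch ends at 12:14 PM + 100 min = 1:54 PM.
The keynote starts at 1:54 PM − 235 min = 9:59 AM.
The panel starts at 9:59 AM − 45 min = 9:14 AM.
The keynote starts at 9:59 AM and the panel starts at 9:14 AM, so the panel is first.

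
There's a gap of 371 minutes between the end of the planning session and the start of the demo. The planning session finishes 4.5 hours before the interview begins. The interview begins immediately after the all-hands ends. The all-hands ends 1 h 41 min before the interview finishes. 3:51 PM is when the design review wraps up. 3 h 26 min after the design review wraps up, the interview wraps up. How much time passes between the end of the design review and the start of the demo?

206 minutes

The interview ends at 3:51 PM + 206 min = 7:17 PM.
The all-hands ends at 7:17 PM − 101 min = 5:36 PM.
So the interview starts at 5:36 PM.
The planning session ends at 5:36 PM − 270 min = 1:06 PM.
The demo starts at 1:06 PM + 371 min = 7:17 PM.
From 3:51 PM to 7:17 PM is 206 minutes.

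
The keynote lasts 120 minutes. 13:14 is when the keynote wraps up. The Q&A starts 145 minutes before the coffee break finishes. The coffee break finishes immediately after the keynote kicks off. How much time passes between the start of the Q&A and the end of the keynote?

4 hours 25 minutes

The keynote starts at 13:14 − 120 min = 11:14.
So the coffee break ends at 11:14.
The Q&A starts at 11:14 − 145 min = 08:49.
From 08:49 to 13:14 is 4 hours 25 minutes.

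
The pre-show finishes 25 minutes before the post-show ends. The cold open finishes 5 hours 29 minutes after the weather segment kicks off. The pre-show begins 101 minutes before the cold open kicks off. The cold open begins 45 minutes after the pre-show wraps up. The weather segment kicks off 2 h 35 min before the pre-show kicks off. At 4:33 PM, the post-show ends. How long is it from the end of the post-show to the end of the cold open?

1 h 33 min

The pre-show ends at 4:33 PM − 25 min = 4:08 PM.
The cold open starts at 4:08 PM + 45 min = 4:53 PM.
The pre-show starts at 4:53 PM − 101 min = 3:12 PM.
The weather segment starts at 3:12 PM − 155 min = 12:37 PM.
The cold open ends at 12:37 PM + 329 min = 6:06 PM.
From 4:33 PM to 6:06 PM is 1 h 33 min.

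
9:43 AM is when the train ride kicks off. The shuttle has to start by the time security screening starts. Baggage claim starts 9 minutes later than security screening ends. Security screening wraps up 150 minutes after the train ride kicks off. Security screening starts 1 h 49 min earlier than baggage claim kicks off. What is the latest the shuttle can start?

Security screening ends at 9:43 AM + 150 min = 12:13 PM.
Baggage claim starts at 12:13 PM + 9 min = 12:22 PM.
Security screening starts at 12:22 PM − 109 min = 10:33 AM.
The shuttle is bounded by security screening, so the latest it can start is 10:33 AM.

10:33 AM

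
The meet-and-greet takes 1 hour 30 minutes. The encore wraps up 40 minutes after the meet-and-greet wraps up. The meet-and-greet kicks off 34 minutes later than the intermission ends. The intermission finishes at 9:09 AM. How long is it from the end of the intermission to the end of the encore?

2 h 44 min

The meet-and-greet starts at 9:09 AM + 34 min = 9:43 AM.
The meet-and-greet ends at 9:43 AM + 90 min = 11:13 AM.
The encore ends at 11:13 AM + 40 min = 11:53 AM.
From 9:09 AM to 11:53 AM is 2 h 44 min.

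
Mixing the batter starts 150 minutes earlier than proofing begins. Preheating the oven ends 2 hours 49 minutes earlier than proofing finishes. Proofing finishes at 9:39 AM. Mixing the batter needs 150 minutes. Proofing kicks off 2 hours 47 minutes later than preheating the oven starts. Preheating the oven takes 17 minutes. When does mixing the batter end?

Preheating the oven ends at 9:39 AM − 169 min = 6:50 AM.
Preheating the oven starts at 6:50 AM − 17 min = 6:33 AM.
Proofing starts at 6:33 AM + 167 min = 9:20 AM.
Mixing the batter starts at 9:20 AM − 150 min = 6:50 AM.
Mixing the batter ends at 6:50 AM + 150 min = 9:20 AM.

9:20 AM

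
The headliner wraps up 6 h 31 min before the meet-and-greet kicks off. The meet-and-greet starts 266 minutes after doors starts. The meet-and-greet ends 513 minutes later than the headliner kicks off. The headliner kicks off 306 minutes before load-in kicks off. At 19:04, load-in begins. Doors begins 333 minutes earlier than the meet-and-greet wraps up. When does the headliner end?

The headliner starts at 19:04 − 306 min = 13:58.
The meet-and-greet ends at 13:58 + 513 min = 22:31.
Doors starts at 22:31 − 333 min = 16:58.
The meet-and-greet starts at 16:58 + 266 min = 21:24.
The headliner ends at 21:24 − 391 min = 14:53.

14:53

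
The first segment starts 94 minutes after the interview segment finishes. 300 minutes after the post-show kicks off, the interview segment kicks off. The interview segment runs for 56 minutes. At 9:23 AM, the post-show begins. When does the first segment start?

4:53 PM

The interview segment starts at 9:23 AM + 300 min = 2:23 PM.
The interview segment ends at 2:23 PM + 56 min = 3:19 PM.
The first segment starts at 3:19 PM + 94 min = 4:53 PM.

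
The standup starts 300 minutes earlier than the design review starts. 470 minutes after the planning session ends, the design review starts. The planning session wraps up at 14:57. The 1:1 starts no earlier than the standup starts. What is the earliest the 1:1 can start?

The design review starts at 14:57 + 470 min = 22:47.
The standup starts at 22:47 − 300 min = 17:47.
The 1:1 is bounded by the standup, so the earliest it can start is 17:47.

17:47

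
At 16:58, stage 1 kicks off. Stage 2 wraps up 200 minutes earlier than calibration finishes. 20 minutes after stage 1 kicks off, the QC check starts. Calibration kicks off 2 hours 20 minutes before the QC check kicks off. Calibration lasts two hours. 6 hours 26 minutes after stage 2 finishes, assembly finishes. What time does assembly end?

20:04

The QC check starts at 16:58 + 20 min = 17:18.
Calibration starts at 17:18 − 140 min = 14:58.
Calibration ends at 14:58 + 120 min = 16:58.
Stage 2 ends at 16:58 − 200 min = 13:38.
Assembly ends at 13:38 + 386 min = 20:04.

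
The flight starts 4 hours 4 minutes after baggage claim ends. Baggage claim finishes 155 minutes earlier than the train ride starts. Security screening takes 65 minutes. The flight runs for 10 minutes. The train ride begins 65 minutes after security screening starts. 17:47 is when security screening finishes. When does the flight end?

19:26

Security screening starts at 17:47 − 65 min = 16:42.
The train ride starts at 16:42 + 65 min = 17:47.
Baggage claim ends at 17:47 − 155 min = 15:12.
The flight starts at 15:12 + 244 min = 19:16.
The flight ends at 19:16 + 10 min = 19:26.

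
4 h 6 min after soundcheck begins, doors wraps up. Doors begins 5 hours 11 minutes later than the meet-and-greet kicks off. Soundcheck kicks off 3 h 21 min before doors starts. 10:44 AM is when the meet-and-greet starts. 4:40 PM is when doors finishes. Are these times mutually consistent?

Yes

Doors starts at 10:44 AM + 311 min = 3:55 PM.
Soundcheck starts at 3:55 PM − 201 min = 12:34 PM.
Doors ends at 12:34 PM + 246 min = 4:40 PM.
That matches the stated 4:40 PM, so the schedule is consistent.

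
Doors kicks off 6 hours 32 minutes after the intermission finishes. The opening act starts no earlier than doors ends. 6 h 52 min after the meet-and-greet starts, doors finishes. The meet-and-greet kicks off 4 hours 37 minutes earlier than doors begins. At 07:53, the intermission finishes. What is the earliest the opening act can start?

16:40

Doors starts at 07:53 + 392 min = 14:25.
The meet-and-greet starts at 14:25 − 277 min = 09:48.
Doors ends at 09:48 + 412 min = 16:40.
The opening act is bounded by doors, so the earliest it can start is 16:40.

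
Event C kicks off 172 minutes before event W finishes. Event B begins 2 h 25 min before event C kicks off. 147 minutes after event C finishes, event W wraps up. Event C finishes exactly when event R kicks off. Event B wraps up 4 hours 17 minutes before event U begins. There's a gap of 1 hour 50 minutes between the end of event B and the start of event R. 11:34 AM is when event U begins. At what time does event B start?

Event B ends at 11:34 AM − 257 min = 7:17 AM.
Event R starts at 7:17 AM + 110 min = 9:07 AM.
So event C ends at 9:07 AM.
Event W ends at 9:07 AM + 147 min = 11:34 AM.
Event C starts at 11:34 AM − 172 min = 8:42 AM.
Event B starts at 8:42 AM − 145 min = 6:17 AM.

6:17 AM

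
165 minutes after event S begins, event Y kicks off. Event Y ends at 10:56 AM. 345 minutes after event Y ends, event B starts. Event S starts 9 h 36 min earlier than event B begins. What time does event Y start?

Event B starts at 10:56 AM + 345 min = 4:41 PM.
Event S starts at 4:41 PM − 576 min = 7:05 AM.
Event Y starts at 7:05 AM + 165 min = 9:50 AM.

9:50 AM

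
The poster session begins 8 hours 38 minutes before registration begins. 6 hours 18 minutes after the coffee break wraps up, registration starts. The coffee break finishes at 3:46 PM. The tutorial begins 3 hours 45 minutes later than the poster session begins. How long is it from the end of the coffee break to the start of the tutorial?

Registration starts at 3:46 PM + 378 min = 10:04 PM.
The poster session starts at 10:04 PM − 518 min = 1:26 PM.
The tutorial starts at 1:26 PM + 225 min = 5:11 PM.
From 3:46 PM to 5:11 PM is 1 h 25 min.

1 h 25 min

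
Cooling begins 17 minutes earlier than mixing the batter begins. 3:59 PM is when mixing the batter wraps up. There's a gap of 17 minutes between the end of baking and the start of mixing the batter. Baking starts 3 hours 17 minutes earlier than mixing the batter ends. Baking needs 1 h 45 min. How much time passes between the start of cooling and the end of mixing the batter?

Baking starts at 3:59 PM − 197 min = 12:42 PM.
Baking ends at 12:42 PM + 105 min = 2:27 PM.
Mixing the batter starts at 2:27 PM + 17 min = 2:44 PM.
Cooling starts at 2:44 PM − 17 min = 2:27 PM.
From 2:27 PM to 3:59 PM is 1 hour 32 minutes.

1 hour 32 minutes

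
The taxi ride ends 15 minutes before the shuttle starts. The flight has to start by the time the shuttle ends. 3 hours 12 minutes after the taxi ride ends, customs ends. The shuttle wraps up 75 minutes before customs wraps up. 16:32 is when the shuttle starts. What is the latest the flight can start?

18:14

The taxi ride ends at 16:32 − 15 min = 16:17.
Customs ends at 16:17 + 192 min = 19:29.
The shuttle ends at 19:29 − 75 min = 18:14.
The flight is bounded by the shuttle, so the latest it can start is 18:14.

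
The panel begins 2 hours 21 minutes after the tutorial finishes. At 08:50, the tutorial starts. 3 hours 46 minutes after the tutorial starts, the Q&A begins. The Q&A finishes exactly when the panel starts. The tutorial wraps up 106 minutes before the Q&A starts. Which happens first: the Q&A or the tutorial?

the tutorial

The Q&A starts at 08:50 + 226 min = 12:36.
The Q&A starts at 12:36 and the tutorial starts at 08:50, so the tutorial is first.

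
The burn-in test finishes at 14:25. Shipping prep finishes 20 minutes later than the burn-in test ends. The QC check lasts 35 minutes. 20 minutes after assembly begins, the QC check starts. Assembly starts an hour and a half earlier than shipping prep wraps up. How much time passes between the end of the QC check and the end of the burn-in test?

15 minutes

Shipping prep ends at 14:25 + 20 min = 14:45.
Assembly starts at 14:45 − 90 min = 13:15.
The QC check starts at 13:15 + 20 min = 13:35.
The QC check ends at 13:35 + 35 min = 14:10.
From 14:10 to 14:25 is 15 minutes.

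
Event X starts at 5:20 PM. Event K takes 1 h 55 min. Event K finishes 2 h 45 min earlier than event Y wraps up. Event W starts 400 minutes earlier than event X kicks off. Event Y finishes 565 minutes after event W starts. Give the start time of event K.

3:25 PM

Event W starts at 5:20 PM − 400 min = 10:40 AM.
Event Y ends at 10:40 AM + 565 min = 8:05 PM.
Event K ends at 8:05 PM − 165 min = 5:20 PM.
Event K starts at 5:20 PM − 115 min = 3:25 PM.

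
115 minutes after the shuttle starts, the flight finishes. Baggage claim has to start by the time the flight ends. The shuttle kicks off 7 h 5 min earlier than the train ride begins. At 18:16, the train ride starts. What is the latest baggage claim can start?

The shuttle starts at 18:16 − 425 min = 11:11.
The flight ends at 11:11 + 115 min = 13:06.
Baggage claim is bounded by the flight, so the latest it can start is 13:06.

13:06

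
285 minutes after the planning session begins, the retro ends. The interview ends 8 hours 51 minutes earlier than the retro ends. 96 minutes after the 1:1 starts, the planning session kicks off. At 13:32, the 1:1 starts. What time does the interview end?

The planning session starts at 13:32 + 96 min = 15:08.
The retro ends at 15:08 + 285 min = 19:53.
The interview ends at 19:53 − 531 min = 11:02.

11:02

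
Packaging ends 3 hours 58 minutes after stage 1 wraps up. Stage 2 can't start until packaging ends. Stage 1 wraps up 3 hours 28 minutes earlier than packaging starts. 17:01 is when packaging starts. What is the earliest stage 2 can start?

17:31

Stage 1 ends at 17:01 − 208 min = 13:33.
Packaging ends at 13:33 + 238 min = 17:31.
Stage 2 is bounded by packaging, so the earliest it can start is 17:31.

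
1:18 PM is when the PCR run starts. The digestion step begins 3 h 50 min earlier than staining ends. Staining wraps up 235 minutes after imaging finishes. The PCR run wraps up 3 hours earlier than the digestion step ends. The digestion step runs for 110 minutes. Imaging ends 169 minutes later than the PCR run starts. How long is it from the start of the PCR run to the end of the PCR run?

Imaging ends at 1:18 PM + 169 min = 4:07 PM.
Staining ends at 4:07 PM + 235 min = 8:02 PM.
The digestion step starts at 8:02 PM − 230 min = 4:12 PM.
The digestion step ends at 4:12 PM + 110 min = 6:02 PM.
The PCR run ends at 6:02 PM − 180 min = 3:02 PM.
From 1:18 PM to 3:02 PM is 1 hour 44 minutes.

1 hour 44 minutes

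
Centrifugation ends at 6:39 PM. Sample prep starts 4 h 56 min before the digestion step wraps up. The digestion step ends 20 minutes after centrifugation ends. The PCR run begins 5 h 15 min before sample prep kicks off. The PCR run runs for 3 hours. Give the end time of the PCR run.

11:48 AM

The digestion step ends at 6:39 PM + 20 min = 6:59 PM.
Sample prep starts at 6:59 PM − 296 min = 2:03 PM.
The PCR run starts at 2:03 PM − 315 min = 8:48 AM.
The PCR run ends at 8:48 AM + 180 min = 11:48 AM.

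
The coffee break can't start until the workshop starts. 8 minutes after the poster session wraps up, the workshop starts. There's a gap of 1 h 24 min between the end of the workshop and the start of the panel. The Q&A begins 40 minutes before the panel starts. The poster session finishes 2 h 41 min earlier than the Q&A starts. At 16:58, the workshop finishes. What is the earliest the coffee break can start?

15:09

The panel starts at 16:58 + 84 min = 18:22.
The Q&A starts at 18:22 − 40 min = 17:42.
The poster session ends at 17:42 − 161 min = 15:01.
The workshop starts at 15:01 + 8 min = 15:09.
The coffee break is bounded by the workshop, so the earliest it can start is 15:09.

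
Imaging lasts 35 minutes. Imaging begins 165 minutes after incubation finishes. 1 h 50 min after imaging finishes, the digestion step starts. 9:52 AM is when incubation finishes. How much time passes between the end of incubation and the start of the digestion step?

5 hours 10 minutes

Imaging starts at 9:52 AM + 165 min = 12:37 PM.
Imaging ends at 12:37 PM + 35 min = 1:12 PM.
The digestion step starts at 1:12 PM + 110 min = 3:02 PM.
From 9:52 AM to 3:02 PM is 5 hours 10 minutes.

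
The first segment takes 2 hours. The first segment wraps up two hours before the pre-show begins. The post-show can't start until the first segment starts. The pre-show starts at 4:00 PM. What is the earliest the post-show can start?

The first segment ends at 4:00 PM − 120 min = 2:00 PM.
The first segment starts at 2:00 PM − 120 min = 12:00 PM.
The post-show is bounded by the first segment, so the earliest it can start is 12:00 PM.

12:00 PM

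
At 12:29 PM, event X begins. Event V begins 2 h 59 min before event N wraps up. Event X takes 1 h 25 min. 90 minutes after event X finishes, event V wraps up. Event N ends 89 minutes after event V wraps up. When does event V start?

1:54 PM

Event X ends at 12:29 PM + 85 min = 1:54 PM.
Event V ends at 1:54 PM + 90 min = 3:24 PM.
Event N ends at 3:24 PM + 89 min = 4:53 PM.
Event V starts at 4:53 PM − 179 min = 1:54 PM.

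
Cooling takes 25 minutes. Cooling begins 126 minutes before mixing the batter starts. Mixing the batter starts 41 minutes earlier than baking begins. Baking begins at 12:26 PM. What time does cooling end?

Mixing the batter starts at 12:26 PM − 41 min = 11:45 AM.
Cooling starts at 11:45 AM − 126 min = 9:39 AM.
Cooling ends at 9:39 AM + 25 min = 10:04 AM.

10:04 AM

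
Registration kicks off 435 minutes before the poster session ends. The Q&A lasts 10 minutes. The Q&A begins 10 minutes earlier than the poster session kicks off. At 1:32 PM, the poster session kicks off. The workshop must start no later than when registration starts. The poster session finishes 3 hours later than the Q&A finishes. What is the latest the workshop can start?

The Q&A starts at 1:32 PM − 10 min = 1:22 PM.
The Q&A ends at 1:22 PM + 10 min = 1:32 PM.
The poster session ends at 1:32 PM + 180 min = 4:32 PM.
Registration starts at 4:32 PM − 435 min = 9:17 AM.
The workshop is bounded by registration, so the latest it can start is 9:17 AM.

9:17 AM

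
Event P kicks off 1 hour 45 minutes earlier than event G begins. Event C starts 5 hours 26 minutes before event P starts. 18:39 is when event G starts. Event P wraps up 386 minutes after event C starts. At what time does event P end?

Event P starts at 18:39 − 105 min = 16:54.
Event C starts at 16:54 − 326 min = 11:28.
Event P ends at 11:28 + 386 min = 17:54.

17:54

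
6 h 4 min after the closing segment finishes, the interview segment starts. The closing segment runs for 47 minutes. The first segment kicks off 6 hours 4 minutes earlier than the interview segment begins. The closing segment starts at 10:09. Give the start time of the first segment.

The closing segment ends at 10:09 + 47 min = 10:56.
The interview segment starts at 10:56 + 364 min = 17:00.
The first segment starts at 17:00 − 364 min = 10:56.

10:56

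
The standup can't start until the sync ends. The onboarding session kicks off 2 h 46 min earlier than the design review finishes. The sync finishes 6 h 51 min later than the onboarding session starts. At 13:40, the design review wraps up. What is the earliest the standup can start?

17:45

The onboarding session starts at 13:40 − 166 min = 10:54.
The sync ends at 10:54 + 411 min = 17:45.
The standup is bounded by the sync, so the earliest it can start is 17:45.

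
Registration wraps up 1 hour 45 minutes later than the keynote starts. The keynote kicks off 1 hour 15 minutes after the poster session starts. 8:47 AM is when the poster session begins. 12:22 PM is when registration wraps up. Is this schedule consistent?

No

The keynote starts at 8:47 AM + 75 min = 10:02 AM.
Registration ends at 10:02 AM + 105 min = 11:47 AM.
But registration is also said to end at 12:22 PM — a 35-minute conflict.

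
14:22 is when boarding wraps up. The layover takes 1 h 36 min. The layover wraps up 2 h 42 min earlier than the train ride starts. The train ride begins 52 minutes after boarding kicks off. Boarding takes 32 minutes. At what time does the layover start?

10:24

Boarding starts at 14:22 − 32 min = 13:50.
The train ride starts at 13:50 + 52 min = 14:42.
The layover ends at 14:42 − 162 min = 12:00.
The layover starts at 12:00 − 96 min = 10:24.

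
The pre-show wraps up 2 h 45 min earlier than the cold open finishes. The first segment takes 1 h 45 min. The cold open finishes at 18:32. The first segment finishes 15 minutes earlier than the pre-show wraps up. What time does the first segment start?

13:47

The pre-show ends at 18:32 − 165 min = 15:47.
The first segment ends at 15:47 − 15 min = 15:32.
The first segment starts at 15:32 − 105 min = 13:47.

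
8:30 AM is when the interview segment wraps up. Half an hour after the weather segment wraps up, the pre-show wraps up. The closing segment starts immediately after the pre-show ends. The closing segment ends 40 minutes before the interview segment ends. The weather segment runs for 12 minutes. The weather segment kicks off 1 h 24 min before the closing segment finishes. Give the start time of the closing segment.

The closing segment ends at 8:30 AM − 40 min = 7:50 AM.
The weather segment starts at 7:50 AM − 84 min = 6:26 AM.
The weather segment ends at 6:26 AM + 12 min = 6:38 AM.
The pre-show ends at 6:38 AM + 30 min = 7:08 AM.
So the closing segment starts at 7:08 AM.

7:08 AM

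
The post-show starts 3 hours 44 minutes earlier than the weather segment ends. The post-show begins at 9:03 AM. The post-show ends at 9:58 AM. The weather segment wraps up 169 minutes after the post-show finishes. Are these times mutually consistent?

Yes

The weather segment ends at 9:58 AM + 169 min = 12:47 PM.
The post-show starts at 12:47 PM − 224 min = 9:03 AM.
That matches the stated 9:03 AM, so the schedule is consistent.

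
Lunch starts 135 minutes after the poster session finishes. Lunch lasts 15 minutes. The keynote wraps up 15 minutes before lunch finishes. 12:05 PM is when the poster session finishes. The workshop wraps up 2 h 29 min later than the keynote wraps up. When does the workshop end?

Lunch starts at 12:05 PM + 135 min = 2:20 PM.
Lunch ends at 2:20 PM + 15 min = 2:35 PM.
The keynote ends at 2:35 PM − 15 min = 2:20 PM.
The workshop ends at 2:20 PM + 149 min = 4:49 PM.

4:49 PM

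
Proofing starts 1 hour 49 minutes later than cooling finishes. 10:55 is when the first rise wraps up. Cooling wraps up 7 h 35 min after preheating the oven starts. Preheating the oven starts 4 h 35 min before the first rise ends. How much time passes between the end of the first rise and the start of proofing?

4 hours 49 minutes

Preheating the oven starts at 10:55 − 275 min = 06:20.
Cooling ends at 06:20 + 455 min = 13:55.
Proofing starts at 13:55 + 109 min = 15:44.
From 10:55 to 15:44 is 4 hours 49 minutes.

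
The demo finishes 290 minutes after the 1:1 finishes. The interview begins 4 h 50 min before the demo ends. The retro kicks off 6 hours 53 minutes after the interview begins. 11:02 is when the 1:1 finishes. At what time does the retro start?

17:55

The demo ends at 11:02 + 290 min = 15:52.
The interview starts at 15:52 − 290 min = 11:02.
The retro starts at 11:02 + 413 min = 17:55.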